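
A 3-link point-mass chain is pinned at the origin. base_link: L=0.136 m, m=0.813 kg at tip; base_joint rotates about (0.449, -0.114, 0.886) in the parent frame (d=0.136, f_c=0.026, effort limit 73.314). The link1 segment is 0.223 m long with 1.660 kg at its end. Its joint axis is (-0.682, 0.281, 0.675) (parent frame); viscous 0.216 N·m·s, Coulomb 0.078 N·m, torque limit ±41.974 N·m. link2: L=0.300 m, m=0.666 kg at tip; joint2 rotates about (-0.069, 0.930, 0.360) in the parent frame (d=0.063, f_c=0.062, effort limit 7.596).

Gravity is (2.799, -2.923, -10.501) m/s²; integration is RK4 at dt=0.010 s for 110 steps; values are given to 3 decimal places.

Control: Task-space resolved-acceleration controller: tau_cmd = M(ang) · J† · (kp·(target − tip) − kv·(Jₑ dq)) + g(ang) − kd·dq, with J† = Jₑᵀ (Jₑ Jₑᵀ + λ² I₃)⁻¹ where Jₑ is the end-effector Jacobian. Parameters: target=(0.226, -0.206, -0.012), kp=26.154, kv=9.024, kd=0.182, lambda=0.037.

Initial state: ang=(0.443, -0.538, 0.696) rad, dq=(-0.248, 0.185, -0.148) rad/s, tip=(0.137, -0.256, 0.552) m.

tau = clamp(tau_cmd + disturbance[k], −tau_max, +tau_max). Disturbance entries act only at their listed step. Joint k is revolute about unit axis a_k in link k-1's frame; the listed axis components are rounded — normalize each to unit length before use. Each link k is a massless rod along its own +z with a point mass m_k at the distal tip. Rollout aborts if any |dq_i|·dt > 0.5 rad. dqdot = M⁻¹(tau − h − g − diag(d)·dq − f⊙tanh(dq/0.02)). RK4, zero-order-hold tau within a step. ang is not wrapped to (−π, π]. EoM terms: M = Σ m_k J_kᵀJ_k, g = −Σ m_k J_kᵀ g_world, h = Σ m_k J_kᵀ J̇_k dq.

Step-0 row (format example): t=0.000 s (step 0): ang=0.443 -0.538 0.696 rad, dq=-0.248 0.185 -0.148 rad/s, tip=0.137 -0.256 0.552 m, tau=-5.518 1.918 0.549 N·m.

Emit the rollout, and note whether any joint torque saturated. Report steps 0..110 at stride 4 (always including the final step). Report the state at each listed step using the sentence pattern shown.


t=0.040 s (step 4): ang=0.388 -0.571 0.753 rad, dq=-2.144 -1.489 2.536 rad/s, tip=0.137 -0.253 0.546 m, tau=-4.888 2.572 -0.188 N·m.
t=0.080 s (step 8): ang=0.292 -0.640 0.875 rad, dq=-2.476 -1.882 3.393 rad/s, tip=0.139 -0.251 0.532 m, tau=-4.211 2.539 -0.450 N·m.
t=0.120 s (step 12): ang=0.198 -0.716 1.016 rad, dq=-2.208 -1.882 3.584 rad/s, tip=0.140 -0.249 0.513 m, tau=-3.588 2.347 -0.569 N·m.
t=0.160 s (step 16): ang=0.119 -0.790 1.158 rad, dq=-1.718 -1.793 3.505 rad/s, tip=0.140 -0.247 0.491 m, tau=-3.091 2.146 -0.633 N·m.
t=0.200 s (step 20): ang=0.061 -0.860 1.295 rad, dq=-1.156 -1.711 3.313 rad/s, tip=0.141 -0.245 0.469 m, tau=-2.733 1.984 -0.661 N·m.
t=0.240 s (step 24): ang=0.026 -0.927 1.422 rad, dq=-0.582 -1.662 3.075 rad/s, tip=0.143 -0.242 0.446 m, tau=-2.505 1.879 -0.653 N·m.
t=0.280 s (step 28): ang=0.014 -0.993 1.540 rad, dq=-0.023 -1.652 2.815 rad/s, tip=0.145 -0.240 0.423 m, tau=-2.398 1.842 -0.605 N·m.
t=0.320 s (step 32): ang=0.024 -1.060 1.648 rad, dq=0.488 -1.678 2.552 rad/s, tip=0.147 -0.239 0.400 m, tau=-2.393 1.875 -0.513 N·m.
t=0.360 s (step 36): ang=0.053 -1.128 1.744 rad, dq=0.957 -1.726 2.277 rad/s, tip=0.151 -0.238 0.378 m, tau=-2.514 1.971 -0.376 N·m.
t=0.400 s (step 40): ang=0.100 -1.198 1.830 rad, dq=1.365 -1.785 1.994 rad/s, tip=0.155 -0.238 0.357 m, tau=-2.757 2.115 -0.195 N·m.
t=0.440 s (step 44): ang=0.161 -1.270 1.904 rad, dq=1.693 -1.840 1.707 rad/s, tip=0.159 -0.240 0.336 m, tau=-3.109 2.285 0.022 N·m.
t=0.480 s (step 48): ang=0.234 -1.345 1.967 rad, dq=1.927 -1.877 1.421 rad/s, tip=0.165 -0.242 0.316 m, tau=-3.537 2.454 0.265 N·m.
t=0.520 s (step 52): ang=0.314 -1.420 2.018 rad, dq=2.061 -1.884 1.141 rad/s, tip=0.171 -0.245 0.295 m, tau=-3.997 2.597 0.521 N·m.
t=0.560 s (step 56): ang=0.397 -1.495 2.058 rad, dq=2.097 -1.853 0.877 rad/s, tip=0.178 -0.249 0.275 m, tau=-4.437 2.697 0.774 N·m.
t=0.600 s (step 60): ang=0.480 -1.568 2.088 rad, dq=2.048 -1.785 0.638 rad/s, tip=0.185 -0.253 0.254 m, tau=-4.812 2.748 1.009 N·m.
t=0.640 s (step 64): ang=0.560 -1.637 2.110 rad, dq=1.934 -1.686 0.432 rad/s, tip=0.193 -0.257 0.234 m, tau=-5.093 2.754 1.216 N·m.
t=0.680 s (step 68): ang=0.634 -1.703 2.124 rad, dq=1.776 -1.568 0.264 rad/s, tip=0.201 -0.260 0.214 m, tau=-5.275 2.725 1.390 N·m.
t=0.720 s (step 72): ang=0.702 -1.763 2.131 rad, dq=1.597 -1.440 0.136 rad/s, tip=0.209 -0.263 0.195 m, tau=-5.367 2.670 1.529 N·m.
t=0.760 s (step 76): ang=0.762 -1.818 2.135 rad, dq=1.414 -1.312 0.045 rad/s, tip=0.216 -0.265 0.176 m, tau=-5.387 2.599 1.637 N·m.
t=0.800 s (step 80): ang=0.815 -1.868 2.136 rad, dq=1.239 -1.200 0.006 rad/s, tip=0.222 -0.266 0.159 m, tau=-5.358 2.519 1.709 N·m.
t=0.840 s (step 84): ang=0.861 -1.914 2.136 rad, dq=1.081 -1.101 0.002 rad/s, tip=0.227 -0.266 0.143 m, tau=-5.297 2.432 1.754 N·m.
t=0.880 s (step 88): ang=0.902 -1.956 2.136 rad, dq=0.939 -1.006 0.001 rad/s, tip=0.231 -0.266 0.129 m, tau=-5.220 2.340 1.790 N·m.
t=0.920 s (step 92): ang=0.937 -1.995 2.136 rad, dq=0.815 -0.917 0.001 rad/s, tip=0.234 -0.265 0.116 m, tau=-5.139 2.247 1.819 N·m.
t=0.960 s (step 96): ang=0.967 -2.030 2.136 rad, dq=0.708 -0.835 0.001 rad/s, tip=0.237 -0.264 0.104 m, tau=-5.059 2.156 1.843 N·m.
t=1.000 s (step 100): ang=0.994 -2.062 2.136 rad, dq=0.617 -0.760 0.002 rad/s, tip=0.239 -0.263 0.093 m, tau=-4.986 2.067 1.863 N·m.
t=1.040 s (step 104): ang=1.017 -2.091 2.136 rad, dq=0.538 -0.692 0.003 rad/s, tip=0.240 -0.262 0.083 m, tau=-4.919 1.983 1.879 N·m.
t=1.080 s (step 108): ang=1.037 -2.117 2.137 rad, dq=0.472 -0.631 0.004 rad/s, tip=0.241 -0.260 0.075 m, tau=-4.860 1.903 1.892 N·m.
t=1.100 s (step 110): ang=1.046 -2.130 2.137 rad, dq=0.443 -0.602 0.005 rad/s, tip=0.242 -0.260 0.071 m.
any joint saturated: no


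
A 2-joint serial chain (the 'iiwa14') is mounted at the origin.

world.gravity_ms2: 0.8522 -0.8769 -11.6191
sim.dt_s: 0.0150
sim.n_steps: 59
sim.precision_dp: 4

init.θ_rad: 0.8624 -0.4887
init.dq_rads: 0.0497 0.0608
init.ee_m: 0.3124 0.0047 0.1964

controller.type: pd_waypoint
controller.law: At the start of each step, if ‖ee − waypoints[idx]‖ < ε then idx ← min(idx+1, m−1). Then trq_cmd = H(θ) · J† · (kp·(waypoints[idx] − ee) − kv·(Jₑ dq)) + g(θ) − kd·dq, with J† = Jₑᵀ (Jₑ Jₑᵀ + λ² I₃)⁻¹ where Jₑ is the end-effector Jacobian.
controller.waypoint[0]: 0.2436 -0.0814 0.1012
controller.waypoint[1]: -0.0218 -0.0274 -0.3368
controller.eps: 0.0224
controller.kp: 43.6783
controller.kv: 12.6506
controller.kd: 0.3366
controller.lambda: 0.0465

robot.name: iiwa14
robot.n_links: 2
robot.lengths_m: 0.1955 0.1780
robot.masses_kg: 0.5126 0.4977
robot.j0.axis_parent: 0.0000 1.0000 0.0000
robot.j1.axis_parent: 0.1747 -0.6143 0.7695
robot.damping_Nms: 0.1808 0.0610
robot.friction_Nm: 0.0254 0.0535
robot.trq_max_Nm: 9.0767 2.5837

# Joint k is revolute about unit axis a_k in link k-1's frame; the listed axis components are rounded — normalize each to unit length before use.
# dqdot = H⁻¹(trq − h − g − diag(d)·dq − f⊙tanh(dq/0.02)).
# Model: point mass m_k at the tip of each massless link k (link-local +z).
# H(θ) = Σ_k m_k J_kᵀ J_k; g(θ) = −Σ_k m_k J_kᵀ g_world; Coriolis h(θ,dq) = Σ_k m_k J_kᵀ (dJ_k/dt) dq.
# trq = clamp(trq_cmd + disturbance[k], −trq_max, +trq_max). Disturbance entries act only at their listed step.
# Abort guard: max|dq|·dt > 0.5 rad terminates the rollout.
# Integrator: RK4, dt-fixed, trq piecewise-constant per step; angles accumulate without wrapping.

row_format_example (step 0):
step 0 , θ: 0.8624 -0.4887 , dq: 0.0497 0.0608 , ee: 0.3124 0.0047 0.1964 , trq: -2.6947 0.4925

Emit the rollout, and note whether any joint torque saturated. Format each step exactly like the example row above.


step 1 , θ: 0.8615 -0.4954 , dq: -0.0791 -0.5964 , ee: 0.3125 0.0047 0.1959 , trq: -2.7251 0.7327
step 2 , θ: 0.8631 -0.4932 , dq: 0.1904 0.4891 , ee: 0.3127 0.0047 0.1957 , trq: -2.7691 0.3524
step 3 , θ: 0.8623 -0.5016 , dq: -0.1982 -1.2232 , ee: 0.3130 0.0046 0.1950 , trq: -2.7652 0.9640
step 4 , θ: 0.8654 -0.4942 , dq: 0.4722 1.6247 , ee: 0.3132 0.0047 0.1948 , trq: -2.8233 -0.0442
step 5 , θ: 0.8624 -0.5130 , dq: -0.6813 -3.3483 , ee: 0.3135 0.0044 0.1938 , trq: -2.7600 1.7237
step 6 , θ: 0.8697 -0.4890 , dq: 1.3627 5.3865 , ee: 0.3138 0.0047 0.1941 , trq: -2.9099 -1.3739
step 7 , θ: 0.8589 -0.5415 , dq: -2.2791 -10.2726 , ee: 0.3140 0.0040 0.1920 , trq: -2.6491 2.5837
step 8 , θ: 0.8601 -0.5457 , dq: 1.8585 7.3210 , ee: 0.3144 0.0039 0.1911 , trq: -3.0917 -2.0472
step 9 , θ: 0.8476 -0.6086 , dq: -2.8801 -13.1186 , ee: 0.3145 0.0027 0.1885 , trq: -2.5990 2.5837
step 10 , θ: 0.8403 -0.6530 , dq: 1.2825 4.7097 , ee: 0.3147 0.0016 0.1861 , trq: -3.1842 -1.1199
step 11 , θ: 0.8353 -0.6865 , dq: -1.6017 -7.7814 , ee: 0.3149 0.0007 0.1842 , trq: -2.7463 2.5837
step 12 , θ: 0.8386 -0.6837 , dq: 1.6632 6.5721 , ee: 0.3154 0.0007 0.1834 , trq: -3.2255 -1.7961
step 13 , θ: 0.8317 -0.7238 , dq: -2.1556 -10.1693 , ee: 0.3154 -0.0005 0.1814 , trq: -2.6134 2.5837
step 14 , θ: 0.8276 -0.7532 , dq: 1.1801 4.5086 , ee: 0.3155 -0.0015 0.1796 , trq: -3.1920 -1.0755
step 15 , θ: 0.8247 -0.7762 , dq: -1.3158 -6.5194 , ee: 0.3156 -0.0023 0.1781 , trq: -2.7232 2.5837
step 16 , θ: 0.8282 -0.7699 , dq: 1.4981 6.1548 , ee: 0.3161 -0.0021 0.1777 , trq: -3.2122 -1.6783
step 17 , θ: 0.8237 -0.7971 , dq: -1.7696 -8.4508 , ee: 0.3160 -0.0031 0.1763 , trq: -2.5978 2.5837
step 18 , θ: 0.8214 -0.8159 , dq: 1.1336 4.6010 , ee: 0.3161 -0.0038 0.1750 , trq: -3.1585 -1.1360
step 19 , θ: 0.8191 -0.8333 , dq: -1.2193 -6.0066 , ee: 0.3161 -0.0045 0.1740 , trq: -2.6788 2.5837
step 20 , θ: 0.8219 -0.8273 , dq: 1.3574 5.7900 , ee: 0.3165 -0.0043 0.1737 , trq: -3.1740 -1.5738
step 21 , θ: 0.8188 -0.8465 , dq: -1.5163 -7.2750 , ee: 0.3163 -0.0051 0.1727 , trq: -2.5899 2.5837
step 22 , θ: 0.8178 -0.8570 , dq: 1.1175 4.7652 , ee: 0.3164 -0.0055 0.1719 , trq: -3.1300 -1.2158
step 23 , θ: 0.8158 -0.8710 , dq: -1.1839 -5.7776 , ee: 0.3163 -0.0062 0.1711 , trq: -2.6417 2.5837
step 24 , θ: 0.8179 -0.8660 , dq: 1.2535 5.5082 , ee: 0.3166 -0.0059 0.1710 , trq: -3.1401 -1.4913
step 25 , θ: 0.8156 -0.8804 , dq: -1.3515 -6.4955 , ee: 0.3165 -0.0066 0.1702 , trq: -2.5874 2.5837
step 26 , θ: 0.8155 -0.8850 , dq: 1.1102 4.9005 , ee: 0.3166 -0.0068 0.1698 , trq: -3.1106 -1.2796
step 27 , θ: 0.8137 -0.8966 , dq: -1.1630 -5.6367 , ee: 0.3165 -0.0073 0.1692 , trq: -2.6168 2.5302
step 28 , θ: 0.8149 -0.8944 , dq: 1.1290 5.0613 , ee: 0.3167 -0.0072 0.1690 , trq: -3.1055 -1.3434
step 29 , θ: 0.8131 -0.9053 , dq: -1.1833 -5.7066 , ee: 0.3165 -0.0077 0.1685 , trq: -2.6004 2.5538
step 30 , θ: 0.8141 -0.9039 , dq: 1.1118 5.0323 , ee: 0.3167 -0.0077 0.1683 , trq: -3.0973 -1.3378
step 31 , θ: 0.8124 -0.9139 , dq: -1.1576 -5.5781 , ee: 0.3166 -0.0081 0.1678 , trq: -2.5976 2.5063
step 32 , θ: 0.8130 -0.9134 , dq: 1.0555 4.8079 , ee: 0.3167 -0.0081 0.1677 , trq: -3.0826 -1.2609
step 33 , θ: 0.8115 -0.9223 , dq: -1.0889 -5.2553 , ee: 0.3166 -0.0085 0.1672 , trq: -2.6060 2.3885
step 34 , θ: 0.8119 -0.9229 , dq: 0.9625 4.4040 , ee: 0.3166 -0.0086 0.1671 , trq: -3.0602 -1.1185
step 35 , θ: 0.8106 -0.9306 , dq: -0.9845 -4.7658 , ee: 0.3166 -0.0089 0.1667 , trq: -2.6233 2.2100
step 36 , θ: 0.8107 -0.9322 , dq: 0.8402 3.8567 , ee: 0.3166 -0.0090 0.1665 , trq: -3.0309 -0.9237
step 37 , θ: 0.8096 -0.9389 , dq: -0.8554 -4.1560 , ee: 0.3165 -0.0093 0.1662 , trq: -2.6462 1.9874
step 38 , θ: 0.8094 -0.9414 , dq: 0.6992 3.2166 , ee: 0.3165 -0.0095 0.1660 , trq: -2.9964 -0.6948
step 39 , θ: 0.8085 -0.9472 , dq: -0.7135 -3.4814 , ee: 0.3165 -0.0098 0.1657 , trq: -2.6721 1.7408
step 40 , θ: 0.8081 -0.9505 , dq: 0.5514 2.5387 , ee: 0.3164 -0.0099 0.1655 , trq: -2.9593 -0.4516
step 41 , θ: 0.8073 -0.9555 , dq: -0.5700 -2.7966 , ee: 0.3164 -0.0102 0.1652 , trq: -2.6991 1.4901
step 42 , θ: 0.8068 -0.9593 , dq: 0.4078 1.8736 , ee: 0.3163 -0.0104 0.1650 , trq: -2.9227 -0.2126
step 43 , θ: 0.8060 -0.9639 , dq: -0.4343 -2.1481 , ee: 0.3163 -0.0106 0.1648 , trq: -2.7254 1.2522
step 44 , θ: 0.8054 -0.9681 , dq: 0.2772 1.2625 , ee: 0.3162 -0.0108 0.1646 , trq: -2.8892 0.0074
step 45 , θ: 0.8047 -0.9724 , dq: -0.3131 -1.5686 , ee: 0.3162 -0.0110 0.1644 , trq: -2.7495 1.0393
step 46 , θ: 0.8042 -0.9756 , dq: 0.1952 0.8806 , ee: 0.3161 -0.0112 0.1642 , trq: -2.8666 0.1443
step 47 , θ: 0.8035 -0.9798 , dq: -0.2393 -1.2132 , ee: 0.3161 -0.0114 0.1640 , trq: -2.7633 0.9081
step 48 , θ: 0.8030 -0.9831 , dq: 0.1294 0.5650 , ee: 0.3161 -0.0116 0.1638 , trq: -2.8496 0.2577
step 49 , θ: 0.8024 -0.9871 , dq: -0.1790 -0.9277 , ee: 0.3160 -0.0118 0.1636 , trq: -2.7758 0.8024
step 50 , θ: 0.8019 -0.9904 , dq: 0.0778 0.3129 , ee: 0.3160 -0.0120 0.1634 , trq: -2.8366 0.3482
step 51 , θ: 0.8012 -0.9945 , dq: -0.1317 -0.7053 , ee: 0.3159 -0.0122 0.1632 , trq: -2.7859 0.7198
step 52 , θ: 0.8008 -0.9978 , dq: 0.0386 0.1191 , ee: 0.3159 -0.0124 0.1630 , trq: -2.8266 0.4175
step 53 , θ: 0.8001 -1.0019 , dq: -0.0960 -0.5384 , ee: 0.3158 -0.0126 0.1628 , trq: -2.7936 0.6574
step 54 , θ: 0.7997 -1.0052 , dq: 0.0101 -0.0238 , ee: 0.3158 -0.0128 0.1627 , trq: -2.8190 0.4683
step 55 , θ: 0.7993 -1.0083 , dq: -0.0585 -0.3603 , ee: 0.3157 -0.0130 0.1625 , trq: -2.8021 0.5910
step 56 , θ: 0.7989 -1.0115 , dq: -0.0013 -0.0834 , ee: 0.3157 -0.0131 0.1623 , trq: -2.8159 0.4889
step 57 , θ: 0.7985 -1.0145 , dq: -0.0462 -0.3052 , ee: 0.3157 -0.0133 0.1621 , trq: -2.8049 0.5697
step 58 , θ: 0.7981 -1.0177 , dq: -0.0095 -0.1284 , ee: 0.3156 -0.0135 0.1619 , trq: -2.8139 0.5043
step 59 , θ: 0.7977 -1.0207 , dq: -0.0377 -0.2685 , ee: 0.3156 -0.0136 0.1617
any joint saturated: yes


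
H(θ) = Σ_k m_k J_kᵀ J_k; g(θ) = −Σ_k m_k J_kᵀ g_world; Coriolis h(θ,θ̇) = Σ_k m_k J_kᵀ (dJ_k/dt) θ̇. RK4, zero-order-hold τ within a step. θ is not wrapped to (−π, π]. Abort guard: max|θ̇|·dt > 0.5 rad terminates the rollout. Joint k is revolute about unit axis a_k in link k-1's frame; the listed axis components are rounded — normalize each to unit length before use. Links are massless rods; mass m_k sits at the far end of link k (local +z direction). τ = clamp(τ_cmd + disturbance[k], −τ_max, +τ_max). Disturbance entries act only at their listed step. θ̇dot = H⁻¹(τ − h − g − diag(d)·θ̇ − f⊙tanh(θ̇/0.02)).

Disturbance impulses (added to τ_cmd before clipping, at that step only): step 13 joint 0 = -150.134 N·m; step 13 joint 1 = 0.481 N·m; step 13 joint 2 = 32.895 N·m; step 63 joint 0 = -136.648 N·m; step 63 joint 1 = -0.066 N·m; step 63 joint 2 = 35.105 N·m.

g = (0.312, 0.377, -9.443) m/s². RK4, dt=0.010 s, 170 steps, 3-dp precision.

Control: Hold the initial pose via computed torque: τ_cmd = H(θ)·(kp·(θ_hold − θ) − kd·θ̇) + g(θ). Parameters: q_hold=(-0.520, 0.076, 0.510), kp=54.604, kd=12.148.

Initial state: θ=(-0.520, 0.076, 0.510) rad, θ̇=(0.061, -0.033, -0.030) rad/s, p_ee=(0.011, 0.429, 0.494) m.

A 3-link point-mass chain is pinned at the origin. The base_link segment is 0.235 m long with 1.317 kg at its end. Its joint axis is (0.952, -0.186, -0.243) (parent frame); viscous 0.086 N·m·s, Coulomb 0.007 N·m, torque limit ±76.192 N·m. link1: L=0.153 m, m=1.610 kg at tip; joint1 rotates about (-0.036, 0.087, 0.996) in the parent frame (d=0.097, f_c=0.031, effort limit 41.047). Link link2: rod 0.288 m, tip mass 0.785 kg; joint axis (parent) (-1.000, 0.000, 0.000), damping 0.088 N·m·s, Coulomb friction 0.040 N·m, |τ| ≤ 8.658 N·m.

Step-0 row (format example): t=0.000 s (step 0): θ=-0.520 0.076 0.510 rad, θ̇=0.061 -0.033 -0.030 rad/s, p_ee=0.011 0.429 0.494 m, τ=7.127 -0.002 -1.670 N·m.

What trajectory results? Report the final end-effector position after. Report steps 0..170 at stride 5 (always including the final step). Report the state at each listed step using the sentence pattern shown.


t=0.050 s (step 5): θ=-0.518 0.076 0.509 rad, θ̇=0.032 -0.000 -0.001 rad/s, p_ee=0.011 0.427 0.496 m, τ=7.283 -0.008 -1.719 N·m.
t=0.100 s (step 10): θ=-0.517 0.076 0.509 rad, θ̇=0.010 0.000 -0.000 rad/s, p_ee=0.011 0.427 0.496 m, τ=7.402 -0.008 -1.747 N·m.
t=0.150 s (step 15): θ=-0.543 0.089 0.477 rad, θ̇=-1.622 0.772 -1.909 rad/s, p_ee=0.012 0.435 0.493 m, τ=17.269 -0.052 -2.979 N·m.
t=0.200 s (step 20): θ=-0.599 0.107 0.415 rad, θ̇=-0.694 0.030 -0.694 rad/s, p_ee=0.014 0.451 0.484 m, τ=14.315 -0.037 -2.586 N·m.
t=0.250 s (step 25): θ=-0.619 0.107 0.398 rad, θ̇=-0.151 -0.004 -0.067 rad/s, p_ee=0.015 0.458 0.479 m, τ=12.025 -0.052 -2.280 N·m.
t=0.300 s (step 30): θ=-0.619 0.107 0.401 rad, θ̇=0.126 0.001 0.158 rad/s, p_ee=0.015 0.458 0.478 m, τ=10.346 -0.048 -2.016 N·m.
t=0.350 s (step 35): θ=-0.609 0.107 0.412 rad, θ̇=0.253 0.001 0.231 rad/s, p_ee=0.014 0.455 0.480 m, τ=9.177 -0.041 -1.831 N·m.
t=0.400 s (step 40): θ=-0.595 0.106 0.423 rad, θ̇=0.292 -0.001 0.241 rad/s, p_ee=0.013 0.451 0.483 m, τ=8.400 -0.035 -1.715 N·m.
t=0.450 s (step 45): θ=-0.581 0.106 0.435 rad, θ̇=0.282 -0.005 0.221 rad/s, p_ee=0.013 0.446 0.487 m, τ=7.913 -0.030 -1.651 N·m.
t=0.500 s (step 50): θ=-0.567 0.106 0.445 rad, θ̇=0.247 -0.005 0.190 rad/s, p_ee=0.012 0.441 0.490 m, τ=7.631 -0.027 -1.623 N·m.
t=0.550 s (step 55): θ=-0.556 0.106 0.454 rad, θ̇=0.203 -0.005 0.158 rad/s, p_ee=0.012 0.437 0.493 m, τ=7.486 -0.024 -1.617 N·m.
t=0.600 s (step 60): θ=-0.547 0.106 0.461 rad, θ̇=0.160 -0.004 0.128 rad/s, p_ee=0.011 0.434 0.495 m, τ=7.430 -0.022 -1.624 N·m.
t=0.650 s (step 65): θ=-0.567 0.112 0.435 rad, θ̇=-1.489 0.320 -1.782 rad/s, p_ee=0.013 0.439 0.493 m, τ=17.201 -0.020 -2.847 N·m.
t=0.700 s (step 70): θ=-0.617 0.116 0.379 rad, θ̇=-0.587 -0.003 -0.573 rad/s, p_ee=0.016 0.454 0.484 m, τ=14.201 -0.058 -2.489 N·m.
t=0.750 s (step 75): θ=-0.632 0.115 0.368 rad, θ̇=-0.068 -0.002 0.042 rad/s, p_ee=0.017 0.459 0.480 m, τ=11.901 -0.068 -2.197 N·m.
t=0.800 s (step 80): θ=-0.628 0.115 0.376 rad, θ̇=0.187 0.001 0.250 rad/s, p_ee=0.016 0.459 0.480 m, τ=10.235 -0.059 -1.945 N·m.
t=0.850 s (step 85): θ=-0.616 0.115 0.391 rad, θ̇=0.299 0.001 0.318 rad/s, p_ee=0.015 0.455 0.482 m, τ=9.084 -0.050 -1.778 N·m.
t=0.900 s (step 90): θ=-0.600 0.114 0.407 rad, θ̇=0.326 0.000 0.316 rad/s, p_ee=0.014 0.450 0.485 m, τ=8.328 -0.042 -1.676 N·m.
t=0.950 s (step 95): θ=-0.584 0.114 0.422 rad, θ̇=0.306 -0.002 0.284 rad/s, p_ee=0.013 0.445 0.489 m, τ=7.860 -0.035 -1.623 N·m.
t=1.000 s (step 100): θ=-0.569 0.114 0.435 rad, θ̇=0.264 -0.007 0.241 rad/s, p_ee=0.012 0.440 0.492 m, τ=7.594 -0.031 -1.603 N·m.
t=1.050 s (step 105): θ=-0.558 0.114 0.446 rad, θ̇=0.215 -0.007 0.199 rad/s, p_ee=0.012 0.437 0.494 m, τ=7.462 -0.028 -1.603 N·m.
t=1.100 s (step 110): θ=-0.548 0.114 0.455 rad, θ̇=0.167 -0.006 0.160 rad/s, p_ee=0.011 0.433 0.496 m, τ=7.416 -0.025 -1.614 N·m.
t=1.150 s (step 115): θ=-0.541 0.113 0.462 rad, θ̇=0.125 -0.006 0.127 rad/s, p_ee=0.011 0.431 0.497 m, τ=7.418 -0.023 -1.630 N·m.
t=1.200 s (step 120): θ=-0.535 0.113 0.468 rad, θ̇=0.090 -0.006 0.099 rad/s, p_ee=0.010 0.429 0.498 m, τ=7.447 -0.022 -1.648 N·m.
t=1.250 s (step 125): θ=-0.532 0.113 0.472 rad, θ̇=0.062 -0.006 0.077 rad/s, p_ee=0.010 0.428 0.499 m, τ=7.485 -0.021 -1.665 N·m.
t=1.300 s (step 130): θ=-0.529 0.112 0.476 rad, θ̇=0.042 -0.006 0.060 rad/s, p_ee=0.010 0.428 0.499 m, τ=7.525 -0.020 -1.679 N·m.
t=1.350 s (step 135): θ=-0.527 0.112 0.478 rad, θ̇=0.027 -0.007 0.046 rad/s, p_ee=0.010 0.427 0.499 m, τ=7.561 -0.019 -1.691 N·m.
t=1.400 s (step 140): θ=-0.526 0.112 0.480 rad, θ̇=0.017 -0.007 0.037 rad/s, p_ee=0.010 0.427 0.499 m, τ=7.590 -0.018 -1.700 N·m.
t=1.450 s (step 145): θ=-0.526 0.111 0.482 rad, θ̇=0.010 -0.007 0.030 rad/s, p_ee=0.010 0.427 0.499 m, τ=7.613 -0.018 -1.708 N·m.
t=1.500 s (step 150): θ=-0.525 0.111 0.483 rad, θ̇=0.006 -0.007 0.027 rad/s, p_ee=0.009 0.427 0.499 m, τ=7.628 -0.017 -1.715 N·m.
t=1.550 s (step 155): θ=-0.525 0.111 0.485 rad, θ̇=0.004 -0.007 0.024 rad/s, p_ee=0.009 0.427 0.499 m, τ=7.639 -0.017 -1.720 N·m.
t=1.600 s (step 160): θ=-0.525 0.110 0.486 rad, θ̇=0.003 -0.007 0.022 rad/s, p_ee=0.009 0.427 0.498 m, τ=7.646 -0.017 -1.724 N·m.
t=1.650 s (step 165): θ=-0.525 0.110 0.487 rad, θ̇=0.003 -0.007 0.020 rad/s, p_ee=0.009 0.427 0.498 m, τ=7.650 -0.017 -1.728 N·m.
t=1.700 s (step 170): θ=-0.525 0.110 0.488 rad, θ̇=0.002 -0.007 0.019 rad/s, p_ee=0.009 0.427 0.498 m.
final p_ee position (m): 0.009 0.427 0.498


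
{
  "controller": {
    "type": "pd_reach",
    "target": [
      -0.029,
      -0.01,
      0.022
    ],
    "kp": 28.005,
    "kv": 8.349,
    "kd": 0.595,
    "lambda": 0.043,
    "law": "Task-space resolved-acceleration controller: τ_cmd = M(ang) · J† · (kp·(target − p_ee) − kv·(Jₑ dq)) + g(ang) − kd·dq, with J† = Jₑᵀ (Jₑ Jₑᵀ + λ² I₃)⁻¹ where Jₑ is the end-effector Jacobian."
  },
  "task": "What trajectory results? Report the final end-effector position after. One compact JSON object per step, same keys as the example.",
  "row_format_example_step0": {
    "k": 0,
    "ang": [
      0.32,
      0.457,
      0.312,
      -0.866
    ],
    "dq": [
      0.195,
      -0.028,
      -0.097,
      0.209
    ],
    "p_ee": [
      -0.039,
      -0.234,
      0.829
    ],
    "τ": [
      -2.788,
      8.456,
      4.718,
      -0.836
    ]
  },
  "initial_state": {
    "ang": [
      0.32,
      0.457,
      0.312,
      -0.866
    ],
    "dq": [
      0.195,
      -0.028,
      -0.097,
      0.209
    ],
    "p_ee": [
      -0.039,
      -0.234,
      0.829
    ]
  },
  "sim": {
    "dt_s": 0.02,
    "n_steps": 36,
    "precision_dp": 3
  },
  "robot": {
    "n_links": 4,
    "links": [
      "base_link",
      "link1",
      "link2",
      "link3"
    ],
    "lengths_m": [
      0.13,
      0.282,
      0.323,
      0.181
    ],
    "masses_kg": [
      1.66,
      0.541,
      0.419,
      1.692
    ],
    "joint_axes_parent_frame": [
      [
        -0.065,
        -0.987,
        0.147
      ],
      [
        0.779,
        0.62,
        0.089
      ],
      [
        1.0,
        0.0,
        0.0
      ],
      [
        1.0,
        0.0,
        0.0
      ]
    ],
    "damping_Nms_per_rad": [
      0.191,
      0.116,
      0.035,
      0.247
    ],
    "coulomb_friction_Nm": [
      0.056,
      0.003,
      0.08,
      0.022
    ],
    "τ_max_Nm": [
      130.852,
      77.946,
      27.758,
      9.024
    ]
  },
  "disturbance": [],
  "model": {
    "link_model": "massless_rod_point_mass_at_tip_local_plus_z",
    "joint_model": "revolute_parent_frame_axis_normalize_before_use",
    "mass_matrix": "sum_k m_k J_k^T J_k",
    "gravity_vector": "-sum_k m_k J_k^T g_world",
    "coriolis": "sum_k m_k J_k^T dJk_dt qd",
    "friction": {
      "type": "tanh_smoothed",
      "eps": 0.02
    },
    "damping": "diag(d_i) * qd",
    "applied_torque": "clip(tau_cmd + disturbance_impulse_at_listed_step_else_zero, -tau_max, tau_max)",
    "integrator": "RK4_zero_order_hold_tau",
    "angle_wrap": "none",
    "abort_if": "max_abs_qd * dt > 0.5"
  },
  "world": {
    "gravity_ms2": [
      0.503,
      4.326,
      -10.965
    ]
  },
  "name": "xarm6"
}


{"k":1,"ang":[0.329,0.465,0.314,-0.899],"dq":[0.69,0.858,0.187,-3.282],"p_ee":[-0.042,-0.233,0.825],"\u03c4":[-2.865,6.498,3.702,1.511]}
{"k":2,"ang":[0.347,0.49,0.312,-0.968],"dq":[1.121,1.616,-0.363,-3.645],"p_ee":[-0.044,-0.231,0.817],"\u03c4":[-2.889,4.709,3.091,1.556]}
{"k":3,"ang":[0.37,0.523,0.306,-1.044],"dq":[1.163,1.709,-0.24,-3.94],"p_ee":[-0.046,-0.23,0.808],"\u03c4":[-2.762,3.406,2.129,1.585]}
{"k":4,"ang":[0.393,0.558,0.301,-1.124],"dq":[1.234,1.85,-0.282,-3.999],"p_ee":[-0.047,-0.229,0.796],"\u03c4":[-2.664,2.265,1.431,1.52]}
{"k":5,"ang":[0.418,0.596,0.296,-1.204],"dq":[1.251,1.898,-0.259,-4.06],"p_ee":[-0.048,-0.23,0.784],"\u03c4":[-2.545,1.323,0.824,1.521]}
{"k":6,"ang":[0.443,0.634,0.291,-1.286],"dq":[1.262,1.935,-0.268,-4.087],"p_ee":[-0.049,-0.23,0.77],"\u03c4":[-2.427,0.516,0.356,1.556]}
{"k":7,"ang":[0.468,0.672,0.286,-1.368],"dq":[1.257,1.946,-0.28,-4.103],"p_ee":[-0.049,-0.23,0.756],"\u03c4":[-2.301,-0.173,-0.016,1.631]}
{"k":8,"ang":[0.493,0.711,0.28,-1.45],"dq":[1.243,1.943,-0.308,-4.107],"p_ee":[-0.049,-0.231,0.741],"\u03c4":[-2.17,-0.769,-0.3,1.735]}
{"k":9,"ang":[0.518,0.75,0.273,-1.532],"dq":[1.221,1.926,-0.347,-4.1],"p_ee":[-0.049,-0.231,0.725],"\u03c4":[-2.032,-1.289,-0.514,1.863]}
{"k":10,"ang":[0.542,0.788,0.266,-1.613],"dq":[1.191,1.897,-0.4,-4.084],"p_ee":[-0.048,-0.23,0.708],"\u03c4":[-1.889,-1.75,-0.671,2.006]}
{"k":11,"ang":[0.565,0.825,0.258,-1.695],"dq":[1.155,1.859,-0.466,-4.059],"p_ee":[-0.047,-0.23,0.692],"\u03c4":[-1.742,-2.161,-0.782,2.159]}
{"k":12,"ang":[0.588,0.862,0.248,-1.776],"dq":[1.114,1.813,-0.547,-4.026],"p_ee":[-0.046,-0.229,0.674],"\u03c4":[-1.592,-2.534,-0.856,2.314]}
{"k":13,"ang":[0.609,0.897,0.236,-1.856],"dq":[1.069,1.759,-0.643,-3.985],"p_ee":[-0.045,-0.227,0.657],"\u03c4":[-1.439,-2.876,-0.9,2.466]}
{"k":14,"ang":[0.63,0.932,0.222,-1.935],"dq":[1.02,1.7,-0.753,-3.936],"p_ee":[-0.043,-0.226,0.64],"\u03c4":[-1.284,-3.193,-0.921,2.61]}
{"k":15,"ang":[0.65,0.965,0.206,-2.013],"dq":[0.97,1.636,-0.88,-3.879],"p_ee":[-0.042,-0.223,0.623],"\u03c4":[-1.128,-3.491,-0.925,2.74]}
{"k":16,"ang":[0.669,0.997,0.187,-2.09],"dq":[0.918,1.569,-1.021,-3.813],"p_ee":[-0.04,-0.221,0.606],"\u03c4":[-0.971,-3.774,-0.917,2.851]}
{"k":17,"ang":[0.687,1.028,0.165,-2.166],"dq":[0.868,1.499,-1.178,-3.738],"p_ee":[-0.038,-0.219,0.589],"\u03c4":[-0.814,-4.044,-0.901,2.938]}
{"k":18,"ang":[0.703,1.057,0.14,-2.24],"dq":[0.82,1.429,-1.35,-3.652],"p_ee":[-0.037,-0.216,0.573],"\u03c4":[-0.655,-4.305,-0.881,2.998]}
{"k":19,"ang":[0.719,1.084,0.111,-2.312],"dq":[0.776,1.361,-1.534,-3.554],"p_ee":[-0.035,-0.214,0.557],"\u03c4":[-0.496,-4.556,-0.861,3.027]}
{"k":20,"ang":[0.734,1.111,0.079,-2.382],"dq":[0.739,1.296,-1.731,-3.443],"p_ee":[-0.034,-0.211,0.542],"\u03c4":[-0.337,-4.798,-0.842,3.021]}
{"k":21,"ang":[0.749,1.136,0.043,-2.449],"dq":[0.711,1.238,-1.936,-3.314],"p_ee":[-0.032,-0.208,0.527],"\u03c4":[-0.18,-5.023,-0.824,2.976]}
{"k":22,"ang":[0.763,1.16,0.002,-2.515],"dq":[0.693,1.188,-2.147,-3.168],"p_ee":[-0.031,-0.206,0.514],"\u03c4":[-0.029,-5.221,-0.805,2.892]}
{"k":23,"ang":[0.776,1.183,-0.043,-2.576],"dq":[0.687,1.15,-2.361,-3.002],"p_ee":[-0.03,-0.204,0.501],"\u03c4":[0.106,-5.372,-0.777,2.766]}
{"k":24,"ang":[0.79,1.206,-0.092,-2.635],"dq":[0.695,1.127,-2.573,-2.813],"p_ee":[-0.029,-0.202,0.489],"\u03c4":[0.209,-5.443,-0.722,2.597]}
{"k":25,"ang":[0.804,1.228,-0.146,-2.689],"dq":[0.721,1.126,-2.778,-2.6],"p_ee":[-0.028,-0.199,0.479],"\u03c4":[0.254,-5.394,-0.62,2.385]}
{"k":26,"ang":[0.819,1.251,-0.203,-2.739],"dq":[0.767,1.152,-2.963,-2.358],"p_ee":[-0.027,-0.197,0.469],"\u03c4":[0.208,-5.184,-0.444,2.131]}
{"k":27,"ang":[0.835,1.274,-0.264,-2.784],"dq":[0.834,1.209,-3.112,-2.084],"p_ee":[-0.027,-0.195,0.461],"\u03c4":[0.042,-4.797,-0.183,1.839]}
{"k":28,"ang":[0.852,1.299,-0.327,-2.823],"dq":[0.924,1.299,-3.203,-1.779],"p_ee":[-0.028,-0.192,0.453],"\u03c4":[-0.247,-4.269,0.148,1.52]}
{"k":29,"ang":[0.872,1.326,-0.391,-2.855],"dq":[1.03,1.413,-3.22,-1.456],"p_ee":[-0.029,-0.19,0.446],"\u03c4":[-0.625,-3.691,0.503,1.191]}
{"k":30,"ang":[0.894,1.356,-0.455,-2.881],"dq":[1.142,1.541,-3.162,-1.136],"p_ee":[-0.03,-0.186,0.44],"\u03c4":[-1.027,-3.169,0.825,0.876]}
{"k":31,"ang":[0.918,1.388,-0.517,-2.901],"dq":[1.249,1.668,-3.048,-0.845],"p_ee":[-0.031,-0.183,0.433],"\u03c4":[-1.391,-2.775,1.08,0.598]}
{"k":32,"ang":[0.943,1.422,-0.577,-2.916],"dq":[1.343,1.784,-2.907,-0.601],"p_ee":[-0.033,-0.18,0.427],"\u03c4":[-1.68,-2.527,1.263,0.367]}
{"k":33,"ang":[0.971,1.459,-0.633,-2.926],"dq":[1.418,1.882,-2.764,-0.412],"p_ee":[-0.034,-0.176,0.421],"\u03c4":[-1.884,-2.409,1.389,0.183]}
{"k":34,"ang":[1.0,1.497,-0.687,-2.933],"dq":[1.473,1.96,-2.636,-0.274],"p_ee":[-0.036,-0.172,0.415],"\u03c4":[-2.008,-2.388,1.48,0.038]}
{"k":35,"ang":[1.03,1.537,-0.739,-2.937],"dq":[1.507,2.017,-2.532,-0.175],"p_ee":[-0.038,-0.168,0.409],"\u03c4":[-2.067,-2.431,1.552,-0.079]}
{"k":36,"ang":[1.06,1.578,-0.789,-2.94],"dq":[1.523,2.054,-2.453,-0.107],"p_ee":[-0.039,-0.164,0.403]}
{"summary": "final p_ee position (m): -0.039 -0.164 0.403"}


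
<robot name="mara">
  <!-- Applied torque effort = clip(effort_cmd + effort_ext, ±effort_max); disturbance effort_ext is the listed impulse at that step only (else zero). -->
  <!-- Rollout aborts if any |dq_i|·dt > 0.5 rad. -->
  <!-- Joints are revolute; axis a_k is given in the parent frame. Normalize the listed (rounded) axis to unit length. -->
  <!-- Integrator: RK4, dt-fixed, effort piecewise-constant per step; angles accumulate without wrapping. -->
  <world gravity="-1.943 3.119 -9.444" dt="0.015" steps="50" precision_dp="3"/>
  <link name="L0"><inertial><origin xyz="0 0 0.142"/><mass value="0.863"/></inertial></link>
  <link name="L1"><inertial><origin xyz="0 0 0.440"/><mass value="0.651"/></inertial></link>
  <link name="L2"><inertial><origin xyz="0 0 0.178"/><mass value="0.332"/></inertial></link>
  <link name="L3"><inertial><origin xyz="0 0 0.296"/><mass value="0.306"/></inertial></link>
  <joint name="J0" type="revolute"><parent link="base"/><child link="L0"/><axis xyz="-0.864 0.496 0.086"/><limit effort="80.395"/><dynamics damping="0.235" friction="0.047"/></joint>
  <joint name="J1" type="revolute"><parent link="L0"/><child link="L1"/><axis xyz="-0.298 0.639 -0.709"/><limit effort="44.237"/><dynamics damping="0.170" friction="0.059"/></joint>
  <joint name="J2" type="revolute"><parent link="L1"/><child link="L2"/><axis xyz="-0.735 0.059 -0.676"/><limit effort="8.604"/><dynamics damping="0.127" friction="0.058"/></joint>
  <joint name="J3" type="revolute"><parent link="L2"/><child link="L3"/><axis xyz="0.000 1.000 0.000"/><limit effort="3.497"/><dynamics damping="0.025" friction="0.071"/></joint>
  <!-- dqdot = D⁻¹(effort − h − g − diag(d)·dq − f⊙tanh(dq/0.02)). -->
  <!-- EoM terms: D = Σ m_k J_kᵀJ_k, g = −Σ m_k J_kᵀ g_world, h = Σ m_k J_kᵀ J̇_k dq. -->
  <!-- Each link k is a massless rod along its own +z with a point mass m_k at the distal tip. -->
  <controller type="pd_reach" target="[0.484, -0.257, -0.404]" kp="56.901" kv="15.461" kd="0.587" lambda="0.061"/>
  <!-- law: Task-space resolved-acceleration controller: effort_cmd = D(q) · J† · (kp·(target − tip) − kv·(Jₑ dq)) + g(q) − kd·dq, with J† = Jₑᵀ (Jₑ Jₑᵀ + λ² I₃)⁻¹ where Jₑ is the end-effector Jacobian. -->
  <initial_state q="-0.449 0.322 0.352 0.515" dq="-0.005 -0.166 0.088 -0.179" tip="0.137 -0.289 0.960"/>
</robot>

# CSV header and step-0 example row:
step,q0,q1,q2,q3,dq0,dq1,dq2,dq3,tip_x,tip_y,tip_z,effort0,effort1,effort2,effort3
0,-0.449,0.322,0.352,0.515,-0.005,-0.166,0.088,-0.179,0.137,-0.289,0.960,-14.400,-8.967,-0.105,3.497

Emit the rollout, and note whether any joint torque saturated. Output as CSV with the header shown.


step,q0,q1,q2,q3,dq0,dq1,dq2,dq3,tip_x,tip_y,tip_z,effort0,effort1,effort2,effort3
1,-0.450,0.306,0.377,0.549,-0.093,-1.933,3.168,4.585,0.137,-0.290,0.955,-9.806,-5.755,-1.713,1.435
2,-0.449,0.271,0.413,0.635,0.210,-2.724,1.617,6.857,0.137,-0.293,0.943,-1.443,-1.103,-0.109,-0.097
3,-0.446,0.230,0.439,0.737,0.187,-2.760,1.767,6.806,0.136,-0.298,0.927,2.532,2.120,-0.044,0.055
4,-0.443,0.190,0.458,0.838,0.269,-2.555,0.756,6.657,0.134,-0.303,0.910,4.876,4.111,0.568,0.171
5,-0.439,0.154,0.473,0.935,0.188,-2.206,1.259,6.283,0.133,-0.307,0.891,5.558,5.074,0.149,0.335
6,-0.436,0.125,0.482,1.028,0.224,-1.777,0.108,6.177,0.133,-0.311,0.872,5.864,5.493,0.701,0.253
7,-0.434,0.101,0.492,1.118,0.077,-1.309,1.252,5.840,0.134,-0.315,0.852,6.263,5.760,-0.070,0.271
8,-0.432,0.086,0.496,1.206,0.096,-0.778,-0.441,5.832,0.138,-0.318,0.830,5.887,5.581,0.800,0.050
9,-0.432,0.078,0.504,1.291,-0.056,-0.304,1.206,5.529,0.142,-0.322,0.807,7.003,5.955,-0.192,0.002
10,-0.433,0.077,0.506,1.374,-0.047,0.272,-0.611,5.518,0.148,-0.325,0.784,6.176,5.545,0.776,-0.241
11,-0.434,0.085,0.510,1.454,-0.136,0.711,0.819,5.271,0.155,-0.327,0.759,7.757,6.155,-0.045,-0.331
12,-0.436,0.100,0.512,1.533,-0.133,1.281,-0.341,5.168,0.163,-0.330,0.734,7.095,5.854,0.591,-0.515
13,-0.438,0.123,0.512,1.608,-0.152,1.749,0.277,4.939,0.171,-0.331,0.708,8.235,6.335,0.252,-0.612
14,-0.440,0.153,0.513,1.681,-0.123,2.279,-0.083,4.750,0.180,-0.333,0.682,8.128,6.332,0.466,-0.733
15,-0.442,0.191,0.514,1.750,-0.077,2.771,0.050,4.514,0.189,-0.334,0.655,8.579,6.606,0.411,-0.814
16,-0.443,0.236,0.514,1.816,0.002,3.277,-0.003,4.270,0.198,-0.334,0.629,8.556,6.720,0.461,-0.881
17,-0.442,0.289,0.514,1.878,0.105,3.781,-0.017,4.000,0.208,-0.333,0.604,8.394,6.806,0.485,-0.921
18,-0.439,0.349,0.514,1.936,0.237,4.280,-0.041,3.711,0.218,-0.332,0.578,7.946,6.805,0.504,-0.936
19,-0.435,0.417,0.513,1.989,0.399,4.769,-0.034,3.402,0.228,-0.331,0.554,7.269,6.731,0.494,-0.925
20,-0.427,0.493,0.512,2.038,0.591,5.250,-0.086,3.078,0.239,-0.329,0.529,6.194,6.490,0.500,-0.891
21,-0.417,0.575,0.510,2.082,0.813,5.712,-0.164,2.736,0.250,-0.327,0.506,4.852,6.111,0.504,-0.831
22,-0.403,0.664,0.507,2.120,1.068,6.144,-0.261,2.379,0.262,-0.324,0.482,3.366,5.617,0.505,-0.747
23,-0.385,0.759,0.503,2.153,1.360,6.539,-0.372,2.011,0.274,-0.322,0.459,1.870,5.041,0.505,-0.645
24,-0.362,0.860,0.496,2.180,1.698,6.890,-0.495,1.639,0.287,-0.319,0.437,0.491,4.423,0.507,-0.529
25,-0.334,0.965,0.488,2.202,2.095,7.196,-0.628,1.268,0.299,-0.317,0.414,-0.683,3.802,0.514,-0.406
26,-0.299,1.075,0.477,2.219,2.567,7.459,-0.773,0.903,0.312,-0.316,0.392,-1.632,3.206,0.526,-0.280
27,-0.256,1.189,0.465,2.230,3.135,7.683,-0.936,0.545,0.323,-0.314,0.371,-2.412,2.637,0.539,-0.156
28,-0.204,1.305,0.449,2.235,3.823,7.874,-1.129,0.193,0.334,-0.313,0.350,-3.159,2.048,0.540,-0.036
29,-0.141,1.425,0.431,2.235,4.649,8.032,-1.371,-0.139,0.344,-0.312,0.331,-4.095,1.299,0.495,0.063
30,-0.064,1.546,0.408,2.231,5.610,8.136,-1.681,-0.421,0.352,-0.311,0.314,-5.528,0.082,0.328,0.105
31,0.027,1.668,0.380,2.223,6.625,8.101,-2.036,-0.735,0.358,-0.310,0.301,-7.687,-2.079,-0.107,0.179
32,0.133,1.786,0.347,2.210,7.412,7.712,-2.330,-0.993,0.364,-0.307,0.293,-10.250,-5.372,-0.949,0.232
33,0.245,1.894,0.312,2.194,7.355,6.566,-2.220,-1.019,0.368,-0.302,0.291,-11.834,-8.659,-2.149,0.170
34,0.345,1.977,0.282,2.181,5.877,4.382,-1.473,-0.621,0.371,-0.295,0.294,-11.146,-9.957,-3.261,-0.112
35,0.417,2.023,0.263,2.177,3.495,1.718,-0.907,0.047,0.375,-0.286,0.297,-8.973,-8.901,-3.527,-0.515
36,0.454,2.033,0.246,2.181,1.449,-0.450,-1.304,0.492,0.379,-0.277,0.297,-7.198,-6.698,-2.815,-0.720
37,0.466,2.015,0.222,2.189,0.137,-1.863,-2.017,0.641,0.383,-0.270,0.292,-6.680,-4.326,-1.941,-0.738
38,0.461,1.980,0.188,2.199,-0.634,-2.698,-2.557,0.592,0.388,-0.263,0.284,-7.176,-2.095,-1.311,-0.649
39,0.448,1.936,0.147,2.207,-1.102,-3.130,-2.900,0.485,0.394,-0.257,0.276,-8.114,-0.092,-0.897,-0.545
40,0.429,1.888,0.103,2.214,-1.413,-3.267,-3.111,0.391,0.401,-0.251,0.267,-8.987,1.686,-0.594,-0.468
41,0.406,1.840,0.055,2.219,-1.632,-3.175,-3.230,0.335,0.408,-0.246,0.258,-9.384,3.250,-0.332,-0.425
42,0.381,1.795,0.006,2.224,-1.777,-2.887,-3.274,0.321,0.414,-0.240,0.250,-9.018,4.568,-0.073,-0.414
43,0.353,1.755,-0.043,2.229,-1.837,-2.427,-3.244,0.341,0.420,-0.235,0.244,-7.814,5.551,0.184,-0.425
44,0.326,1.723,-0.091,2.234,-1.796,-1.824,-3.140,0.383,0.424,-0.231,0.238,-5.979,6.080,0.408,-0.449
45,0.301,1.701,-0.136,2.240,-1.646,-1.121,-2.974,0.434,0.427,-0.229,0.233,-3.940,6.075,0.564,-0.475
46,0.278,1.690,-0.180,2.247,-1.394,-0.371,-2.772,0.480,0.428,-0.228,0.228,-2.165,5.557,0.630,-0.493
47,0.259,1.690,-0.220,2.254,-1.063,0.361,-2.561,0.509,0.428,-0.230,0.223,-0.990,4.656,0.598,-0.496
48,0.246,1.700,-0.257,2.262,-0.687,1.027,-2.377,0.520,0.426,-0.232,0.217,-0.551,3.536,0.489,-0.482
49,0.239,1.720,-0.291,2.270,-0.304,1.594,-2.245,0.517,0.424,-0.236,0.211,-0.820,2.345,0.322,-0.456
50,0.237,1.747,-0.324,2.278,0.037,2.031,-2.158,0.507,0.421,-0.241,0.204,,,,
# any joint saturated: yes


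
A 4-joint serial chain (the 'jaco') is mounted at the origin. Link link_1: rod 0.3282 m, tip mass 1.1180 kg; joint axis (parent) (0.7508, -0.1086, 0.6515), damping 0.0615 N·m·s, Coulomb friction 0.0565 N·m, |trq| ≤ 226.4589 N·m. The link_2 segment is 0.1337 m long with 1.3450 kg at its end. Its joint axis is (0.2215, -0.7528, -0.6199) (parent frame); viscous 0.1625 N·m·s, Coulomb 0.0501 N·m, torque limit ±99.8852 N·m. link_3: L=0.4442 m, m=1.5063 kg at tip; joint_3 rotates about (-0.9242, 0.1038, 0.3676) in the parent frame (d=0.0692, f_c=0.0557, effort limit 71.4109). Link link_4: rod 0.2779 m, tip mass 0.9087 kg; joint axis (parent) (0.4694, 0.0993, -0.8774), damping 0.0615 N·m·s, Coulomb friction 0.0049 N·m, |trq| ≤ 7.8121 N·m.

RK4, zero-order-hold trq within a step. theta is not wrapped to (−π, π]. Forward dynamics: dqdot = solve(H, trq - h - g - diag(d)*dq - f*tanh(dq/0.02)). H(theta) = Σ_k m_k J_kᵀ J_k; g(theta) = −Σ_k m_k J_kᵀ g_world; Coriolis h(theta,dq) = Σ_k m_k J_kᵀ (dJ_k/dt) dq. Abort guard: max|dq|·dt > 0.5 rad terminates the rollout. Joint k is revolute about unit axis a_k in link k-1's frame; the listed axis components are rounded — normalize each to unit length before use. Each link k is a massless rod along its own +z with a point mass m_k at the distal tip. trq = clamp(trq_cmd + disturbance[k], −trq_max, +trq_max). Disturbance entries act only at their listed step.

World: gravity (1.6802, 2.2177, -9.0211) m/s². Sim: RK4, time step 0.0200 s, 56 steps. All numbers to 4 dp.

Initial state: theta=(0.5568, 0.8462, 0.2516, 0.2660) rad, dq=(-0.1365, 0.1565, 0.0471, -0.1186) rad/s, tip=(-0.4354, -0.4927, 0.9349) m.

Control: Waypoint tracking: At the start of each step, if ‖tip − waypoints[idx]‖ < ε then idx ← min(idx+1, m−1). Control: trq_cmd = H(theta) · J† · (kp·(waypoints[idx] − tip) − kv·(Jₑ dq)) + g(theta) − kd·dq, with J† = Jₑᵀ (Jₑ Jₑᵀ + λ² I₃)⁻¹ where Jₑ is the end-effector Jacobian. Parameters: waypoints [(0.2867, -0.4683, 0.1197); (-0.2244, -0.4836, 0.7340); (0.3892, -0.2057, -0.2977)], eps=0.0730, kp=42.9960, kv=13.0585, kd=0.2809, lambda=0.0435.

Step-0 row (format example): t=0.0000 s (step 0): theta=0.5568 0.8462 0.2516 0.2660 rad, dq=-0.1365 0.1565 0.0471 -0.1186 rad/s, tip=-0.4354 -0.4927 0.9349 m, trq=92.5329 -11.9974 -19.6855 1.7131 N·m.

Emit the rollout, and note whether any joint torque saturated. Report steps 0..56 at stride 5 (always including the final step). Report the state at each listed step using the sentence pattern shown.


t=0.1000 s (step 5): theta=1.1365 1.6801 1.0804 -0.1220 rad, dq=6.0424 16.1320 5.8817 -13.1820 rad/s, tip=-0.3177 -0.5283 0.8610 m, trq=-38.5192 1.3590 -6.8507 2.5933 N·m.
t=0.2000 s (step 10): theta=1.5398 1.9435 1.2565 -0.7301 rad, dq=4.3813 -5.1567 0.8072 -5.0484 rad/s, tip=-0.1268 -0.6954 0.7314 m, trq=-5.6566 -3.8875 13.9424 -1.1993 N·m.
t=0.3000 s (step 15): theta=2.0799 1.4794 1.5369 -1.0140 rad, dq=5.7572 -1.6785 4.1964 -1.0529 rad/s, tip=0.0138 -0.7611 0.5260 m, trq=-42.5636 -1.9460 19.5838 -0.3345 N·m.
t=0.4000 s (step 20): theta=2.5808 1.4546 1.9059 -1.0647 rad, dq=4.2525 0.3890 3.0868 -0.1543 rad/s, tip=0.1266 -0.7290 0.3555 m, trq=-30.5842 0.5294 13.1108 0.4488 N·m.
t=0.5000 s (step 25): theta=2.9456 1.5084 2.1674 -1.0682 rad, dq=3.1065 0.6170 2.2132 0.0230 rad/s, tip=0.1952 -0.6755 0.2511 m, trq=-21.2683 2.5536 9.2491 0.7017 N·m.
t=0.6000 s (step 30): theta=3.2142 1.5717 2.3594 -1.0628 rad, dq=2.3045 0.6324 1.6609 0.0737 rad/s, tip=0.2350 -0.6248 0.1901 m, trq=-15.3062 3.7076 7.0426 0.7912 N·m.
t=0.7000 s (step 35): theta=3.4143 1.6331 2.5054 -1.0544 rad, dq=1.7218 0.5877 1.2760 0.0888 rad/s, tip=0.2580 -0.5837 0.1551 m, trq=-11.3960 4.3891 5.6981 0.8326 N·m.
t=0.8000 s (step 40): theta=3.5640 1.6886 2.6181 -1.0452 rad, dq=1.2892 0.5200 0.9903 0.0899 rad/s, tip=0.2711 -0.5526 0.1353 m, trq=-8.7766 4.8173 4.8039 0.8590 N·m.
t=0.9000 s (step 45): theta=3.6406 1.7474 2.7216 -1.0325 rad, dq=-0.7057 0.9180 1.4938 0.2858 rad/s, tip=0.2622 -0.5299 0.1438 m, trq=-26.7794 5.9640 15.6342 1.5779 N·m.
t=1.0000 s (step 50): theta=3.4081 1.8071 2.8301 -0.9815 rad, dq=-3.8184 -0.1780 0.0438 0.5483 rad/s, tip=0.1552 -0.5005 0.2665 m, trq=-12.2097 4.9776 0.1912 0.7023 N·m.
t=1.1000 s (step 55): theta=2.9413 1.7003 2.6948 -0.9549 rad, dq=-5.0186 -1.6565 -2.4797 -0.0087 rad/s, tip=0.0456 -0.4667 0.3920 m, trq=-7.8127 4.4563 -1.9939 0.6056 N·m.
t=1.1200 s (step 56): theta=2.8420 1.6665 2.6426 -0.9556 rad, dq=-4.9083 -1.7098 -2.7232 -0.0711 rad/s, tip=0.0270 -0.4628 0.4144 m.
any joint saturated: no


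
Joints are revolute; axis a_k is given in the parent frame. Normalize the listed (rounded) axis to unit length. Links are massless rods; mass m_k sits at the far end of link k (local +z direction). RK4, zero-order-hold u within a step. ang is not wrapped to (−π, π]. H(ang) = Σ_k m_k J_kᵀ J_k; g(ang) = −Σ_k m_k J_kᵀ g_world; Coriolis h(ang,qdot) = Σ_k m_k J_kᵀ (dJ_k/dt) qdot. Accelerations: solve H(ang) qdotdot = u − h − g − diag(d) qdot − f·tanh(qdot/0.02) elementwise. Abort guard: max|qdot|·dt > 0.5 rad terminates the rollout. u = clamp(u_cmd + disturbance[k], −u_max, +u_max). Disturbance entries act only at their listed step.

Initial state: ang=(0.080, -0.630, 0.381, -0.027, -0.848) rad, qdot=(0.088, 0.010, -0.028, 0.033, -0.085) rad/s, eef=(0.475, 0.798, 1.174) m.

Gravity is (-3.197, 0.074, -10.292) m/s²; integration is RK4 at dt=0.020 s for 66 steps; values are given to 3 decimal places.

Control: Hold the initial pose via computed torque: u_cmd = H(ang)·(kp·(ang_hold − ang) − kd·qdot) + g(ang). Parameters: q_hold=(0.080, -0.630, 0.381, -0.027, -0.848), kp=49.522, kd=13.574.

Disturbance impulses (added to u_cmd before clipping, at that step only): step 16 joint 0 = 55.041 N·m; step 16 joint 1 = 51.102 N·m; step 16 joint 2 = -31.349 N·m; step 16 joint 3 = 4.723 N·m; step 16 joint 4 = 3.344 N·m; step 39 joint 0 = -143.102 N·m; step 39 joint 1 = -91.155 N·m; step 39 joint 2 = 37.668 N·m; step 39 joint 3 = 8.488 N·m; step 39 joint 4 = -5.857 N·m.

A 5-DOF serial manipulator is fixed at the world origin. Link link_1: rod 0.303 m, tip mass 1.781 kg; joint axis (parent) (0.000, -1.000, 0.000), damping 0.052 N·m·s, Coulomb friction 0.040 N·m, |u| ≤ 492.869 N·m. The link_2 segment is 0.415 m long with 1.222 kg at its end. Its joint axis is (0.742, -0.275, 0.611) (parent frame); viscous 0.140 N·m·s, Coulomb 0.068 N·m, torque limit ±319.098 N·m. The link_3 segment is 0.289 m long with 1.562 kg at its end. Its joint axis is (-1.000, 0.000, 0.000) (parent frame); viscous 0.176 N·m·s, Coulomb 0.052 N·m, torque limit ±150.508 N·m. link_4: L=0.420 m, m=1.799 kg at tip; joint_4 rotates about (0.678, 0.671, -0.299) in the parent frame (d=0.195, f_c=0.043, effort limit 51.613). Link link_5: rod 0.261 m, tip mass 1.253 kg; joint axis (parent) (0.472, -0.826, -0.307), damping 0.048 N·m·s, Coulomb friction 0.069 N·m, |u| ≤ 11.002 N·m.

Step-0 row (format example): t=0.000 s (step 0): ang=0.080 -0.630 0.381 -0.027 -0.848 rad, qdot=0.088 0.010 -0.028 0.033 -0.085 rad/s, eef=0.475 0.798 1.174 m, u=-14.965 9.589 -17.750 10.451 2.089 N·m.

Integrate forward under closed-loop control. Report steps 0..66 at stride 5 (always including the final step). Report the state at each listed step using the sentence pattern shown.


t=0.100 s (step 5): ang=0.084 -0.629 0.380 -0.025 -0.850 rad, qdot=0.009 0.002 -0.003 0.001 0.001 rad/s, eef=0.470 0.797 1.177 m, u=-9.367 13.675 -19.862 10.537 2.299 N·m.
t=0.200 s (step 10): ang=0.084 -0.629 0.380 -0.026 -0.849 rad, qdot=-0.009 -0.002 0.002 -0.003 0.001 rad/s, eef=0.470 0.797 1.177 m, u=-7.402 15.101 -20.594 10.545 2.391 N·m.
t=0.300 s (step 15): ang=0.083 -0.630 0.380 -0.026 -0.849 rad, qdot=-0.010 -0.003 0.003 -0.003 0.001 rad/s, eef=0.471 0.797 1.176 m, u=-6.789 15.537 -20.817 10.546 2.417 N·m.
t=0.400 s (step 20): ang=0.082 -0.618 0.380 -0.027 -0.849 rad, qdot=0.001 0.067 -0.015 -0.006 0.001 rad/s, eef=0.462 0.794 1.185 m, u=-14.620 8.539 -16.495 9.861 1.966 N·m.
t=0.500 s (step 25): ang=0.082 -0.617 0.379 -0.027 -0.849 rad, qdot=-0.007 -0.020 0.008 0.001 0.001 rad/s, eef=0.462 0.794 1.185 m, u=-8.835 13.859 -19.771 10.358 2.323 N·m.
t=0.600 s (step 30): ang=0.081 -0.620 0.380 -0.027 -0.849 rad, qdot=-0.010 -0.028 0.013 -0.000 0.001 rad/s, eef=0.465 0.795 1.182 m, u=-6.967 15.466 -20.773 10.526 2.425 N·m.
t=0.700 s (step 35): ang=0.080 -0.622 0.381 -0.027 -0.849 rad, qdot=-0.008 -0.022 0.011 0.000 0.001 rad/s, eef=0.469 0.796 1.179 m, u=-6.489 15.836 -21.012 10.571 2.445 N·m.
t=0.800 s (step 40): ang=0.075 -0.624 0.382 -0.027 -0.849 rad, qdot=-0.455 -0.019 0.010 -0.072 0.008 rad/s, eef=0.476 0.797 1.175 m, u=34.138 41.655 -31.654 8.138 4.094 N·m.
t=0.900 s (step 45): ang=0.054 -0.625 0.383 -0.030 -0.848 rad, qdot=-0.040 -0.012 0.004 0.001 0.001 rad/s, eef=0.501 0.799 1.162 m, u=6.397 23.860 -24.224 9.741 2.936 N·m.
t=1.000 s (step 50): ang=0.057 -0.626 0.383 -0.029 -0.848 rad, qdot=0.061 -0.005 0.000 0.006 0.000 rad/s, eef=0.499 0.799 1.163 m, u=-3.438 17.592 -21.683 10.389 2.530 N·m.
t=1.100 s (step 55): ang=0.063 -0.627 0.383 -0.029 -0.848 rad, qdot=0.066 -0.003 -0.001 0.006 0.000 rad/s, eef=0.491 0.799 1.166 m, u=-6.533 15.630 -20.884 10.582 2.406 N·m.
t=1.200 s (step 60): ang=0.069 -0.627 0.383 -0.028 -0.848 rad, qdot=0.049 -0.002 -0.001 0.005 0.000 rad/s, eef=0.485 0.799 1.169 m, u=-7.262 15.181 -20.701 10.620 2.381 N·m.
t=1.300 s (step 65): ang=0.073 -0.627 0.383 -0.028 -0.848 rad, qdot=0.032 -0.002 -0.001 0.003 0.000 rad/s, eef=0.480 0.799 1.171 m, u=-7.261 15.194 -20.706 10.613 2.384 N·m.
t=1.320 s (step 66): ang=0.074 -0.627 0.383 -0.028 -0.848 rad, qdot=0.029 -0.002 -0.001 0.003 0.000 rad/s, eef=0.480 0.799 1.172 m.
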